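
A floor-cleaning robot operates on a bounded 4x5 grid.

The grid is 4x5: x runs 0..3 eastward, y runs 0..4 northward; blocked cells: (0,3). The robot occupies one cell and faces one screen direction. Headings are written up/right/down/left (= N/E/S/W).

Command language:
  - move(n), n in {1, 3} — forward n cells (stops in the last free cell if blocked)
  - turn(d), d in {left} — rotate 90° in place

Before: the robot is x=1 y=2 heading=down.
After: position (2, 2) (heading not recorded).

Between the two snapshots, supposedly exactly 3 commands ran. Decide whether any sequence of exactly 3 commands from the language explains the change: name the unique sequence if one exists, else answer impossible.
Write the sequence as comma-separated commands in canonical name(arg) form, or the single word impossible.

start: x=1 y=2 heading=down
step 1 (turn(left)): x=1 y=2 heading=right
step 2 (move(1)): x=2 y=2 heading=right
step 3 (turn(left)): x=2 y=2 heading=up
no rival 3-sequence matches.

turn(left), move(1), turn(left)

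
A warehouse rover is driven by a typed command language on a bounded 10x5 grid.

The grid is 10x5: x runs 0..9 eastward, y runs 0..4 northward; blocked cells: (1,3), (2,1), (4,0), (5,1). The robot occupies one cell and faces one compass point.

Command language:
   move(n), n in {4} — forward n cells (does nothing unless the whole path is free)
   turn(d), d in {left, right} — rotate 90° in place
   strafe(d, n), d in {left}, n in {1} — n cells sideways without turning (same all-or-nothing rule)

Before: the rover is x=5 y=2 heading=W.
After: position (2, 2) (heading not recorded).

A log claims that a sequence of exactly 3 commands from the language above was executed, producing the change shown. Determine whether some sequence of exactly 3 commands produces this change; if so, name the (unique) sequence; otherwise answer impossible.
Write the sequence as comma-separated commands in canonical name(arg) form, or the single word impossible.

key: running strafe(left, 1) before move(4) would end elsewhere — order is forced
initial: x=5 y=2 heading=W
step 1 (move(4)): x=1 y=2 heading=W
step 2 (turn(left)): x=1 y=2 heading=S
step 3 (strafe(left, 1)): x=2 y=2 heading=S
all 64 alternatives checked — unique.

move(4), turn(left), strafe(left, 1)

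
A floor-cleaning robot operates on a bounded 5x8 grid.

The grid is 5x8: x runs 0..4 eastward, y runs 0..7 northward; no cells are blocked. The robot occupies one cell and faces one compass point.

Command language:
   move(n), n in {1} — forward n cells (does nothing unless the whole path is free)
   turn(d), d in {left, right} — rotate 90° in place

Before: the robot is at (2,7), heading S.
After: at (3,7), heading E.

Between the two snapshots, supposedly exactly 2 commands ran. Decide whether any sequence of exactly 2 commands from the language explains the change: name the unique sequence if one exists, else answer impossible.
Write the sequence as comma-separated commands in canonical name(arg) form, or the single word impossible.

turn(left), move(1)

key: order matters: swapping turn(left) and move(1) lands elsewhere
begin: at (2,7), heading S
[1] after turn(left): at (2,7), heading E
[2] after move(1): at (3,7), heading E
no rival 2-sequence matches.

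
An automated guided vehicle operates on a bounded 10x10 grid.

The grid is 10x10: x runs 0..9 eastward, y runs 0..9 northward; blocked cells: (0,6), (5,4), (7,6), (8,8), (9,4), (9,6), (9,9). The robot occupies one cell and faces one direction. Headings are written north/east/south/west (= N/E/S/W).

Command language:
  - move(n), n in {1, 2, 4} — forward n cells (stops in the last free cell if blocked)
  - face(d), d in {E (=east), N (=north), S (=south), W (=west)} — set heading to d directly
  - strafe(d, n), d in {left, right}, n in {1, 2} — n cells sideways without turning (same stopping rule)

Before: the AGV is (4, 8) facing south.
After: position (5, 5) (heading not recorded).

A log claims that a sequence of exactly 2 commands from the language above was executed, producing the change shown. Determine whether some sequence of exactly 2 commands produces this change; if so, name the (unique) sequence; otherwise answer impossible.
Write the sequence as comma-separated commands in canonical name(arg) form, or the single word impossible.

strafe(left, 1), move(4)

key: order matters: swapping strafe(left, 1) and move(4) lands elsewhere
initial: (4, 8) facing south
step 1 (strafe(left, 1)): (5, 8) facing south
step 2 (move(4)): (5, 5) facing south
no rival 2-sequence matches.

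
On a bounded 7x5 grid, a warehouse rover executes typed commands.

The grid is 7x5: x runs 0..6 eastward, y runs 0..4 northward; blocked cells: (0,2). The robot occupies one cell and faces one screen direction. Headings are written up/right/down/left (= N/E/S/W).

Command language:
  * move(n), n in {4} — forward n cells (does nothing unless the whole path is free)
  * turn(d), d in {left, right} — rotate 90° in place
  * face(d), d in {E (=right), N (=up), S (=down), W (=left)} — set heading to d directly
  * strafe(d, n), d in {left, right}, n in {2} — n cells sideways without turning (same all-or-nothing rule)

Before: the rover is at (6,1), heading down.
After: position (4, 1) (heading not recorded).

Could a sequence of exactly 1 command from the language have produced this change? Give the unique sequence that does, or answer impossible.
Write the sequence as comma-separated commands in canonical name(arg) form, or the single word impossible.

start: at (6,1), heading down
1. strafe(right, 2) → at (4,1), heading down
no other 1-command option fits: unique.

strafe(right, 2)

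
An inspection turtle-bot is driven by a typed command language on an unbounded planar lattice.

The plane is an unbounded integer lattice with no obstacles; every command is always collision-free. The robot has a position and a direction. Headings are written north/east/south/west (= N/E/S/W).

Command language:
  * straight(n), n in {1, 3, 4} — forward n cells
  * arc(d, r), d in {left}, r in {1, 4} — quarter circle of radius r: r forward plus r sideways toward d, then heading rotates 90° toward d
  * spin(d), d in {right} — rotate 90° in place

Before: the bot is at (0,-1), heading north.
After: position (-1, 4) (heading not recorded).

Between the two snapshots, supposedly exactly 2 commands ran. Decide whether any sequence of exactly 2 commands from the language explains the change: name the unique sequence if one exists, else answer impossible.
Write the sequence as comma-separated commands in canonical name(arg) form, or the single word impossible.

straight(4), arc(left, 1)

key: order matters: swapping straight(4) and arc(left, 1) lands elsewhere
begin: at (0,-1), heading north
t=1 straight(4) ⇒ at (0,3), heading north
t=2 arc(left, 1) ⇒ at (-1,4), heading west
uniquely the one of 36 2-step routes that fits.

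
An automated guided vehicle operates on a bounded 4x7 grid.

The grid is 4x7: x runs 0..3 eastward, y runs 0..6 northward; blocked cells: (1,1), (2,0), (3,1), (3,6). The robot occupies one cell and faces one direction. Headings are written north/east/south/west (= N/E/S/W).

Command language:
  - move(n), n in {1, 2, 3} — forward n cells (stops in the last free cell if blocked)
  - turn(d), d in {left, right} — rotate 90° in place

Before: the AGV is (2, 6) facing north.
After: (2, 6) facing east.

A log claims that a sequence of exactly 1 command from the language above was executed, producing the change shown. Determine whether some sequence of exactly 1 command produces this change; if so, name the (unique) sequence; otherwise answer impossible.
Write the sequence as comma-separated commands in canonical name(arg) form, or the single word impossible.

turn(right)

key: parked at (2,6) the whole time — nothing moves the robot
begin: (2, 6) facing north
[1] after turn(right): (2, 6) facing east
uniquely the one of 5 1-step routes that fits.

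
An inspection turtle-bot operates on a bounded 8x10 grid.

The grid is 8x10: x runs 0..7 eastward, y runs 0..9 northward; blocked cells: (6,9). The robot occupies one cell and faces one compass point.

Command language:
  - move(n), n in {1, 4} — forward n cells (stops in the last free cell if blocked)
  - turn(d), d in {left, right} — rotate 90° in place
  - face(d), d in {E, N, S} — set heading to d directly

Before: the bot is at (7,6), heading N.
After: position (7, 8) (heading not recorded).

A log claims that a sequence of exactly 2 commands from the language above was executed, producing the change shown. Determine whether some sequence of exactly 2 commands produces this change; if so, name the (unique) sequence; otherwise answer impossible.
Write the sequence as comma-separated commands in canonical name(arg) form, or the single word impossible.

move(1), move(1)

begin: at (7,6), heading N
t=1 move(1) ⇒ at (7,7), heading N
t=2 move(1) ⇒ at (7,8), heading N
no rival 2-sequence matches.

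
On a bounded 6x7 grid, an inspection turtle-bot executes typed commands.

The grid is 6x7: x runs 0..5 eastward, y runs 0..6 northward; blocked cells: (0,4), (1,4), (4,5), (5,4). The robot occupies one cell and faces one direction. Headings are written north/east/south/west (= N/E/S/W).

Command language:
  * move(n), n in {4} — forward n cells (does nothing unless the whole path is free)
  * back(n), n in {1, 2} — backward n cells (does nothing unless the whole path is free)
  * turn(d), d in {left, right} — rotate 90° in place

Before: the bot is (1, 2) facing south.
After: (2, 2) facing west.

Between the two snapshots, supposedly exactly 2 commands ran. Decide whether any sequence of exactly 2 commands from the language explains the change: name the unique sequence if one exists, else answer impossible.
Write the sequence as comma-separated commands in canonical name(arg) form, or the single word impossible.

turn(right), back(1)

key: cell and facing (now W) both changed — the 2 commands mix motion and turning
initial: (1, 2) facing south
t=1 turn(right) ⇒ (1, 2) facing west
t=2 back(1) ⇒ (2, 2) facing west
no rival 2-sequence matches.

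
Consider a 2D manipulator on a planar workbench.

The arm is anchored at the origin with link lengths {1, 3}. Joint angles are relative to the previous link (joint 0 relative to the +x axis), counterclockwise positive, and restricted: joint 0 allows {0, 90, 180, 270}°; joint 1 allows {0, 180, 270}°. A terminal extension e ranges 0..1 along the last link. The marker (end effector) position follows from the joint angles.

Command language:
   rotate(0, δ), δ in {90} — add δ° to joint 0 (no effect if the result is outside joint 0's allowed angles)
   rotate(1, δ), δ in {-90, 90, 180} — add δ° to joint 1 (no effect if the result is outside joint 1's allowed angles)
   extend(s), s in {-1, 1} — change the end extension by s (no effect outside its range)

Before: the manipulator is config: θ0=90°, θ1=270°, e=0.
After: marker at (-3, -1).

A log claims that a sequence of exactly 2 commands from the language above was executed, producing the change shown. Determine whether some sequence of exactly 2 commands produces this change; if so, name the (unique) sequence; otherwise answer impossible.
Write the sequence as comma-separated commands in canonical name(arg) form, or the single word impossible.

rotate(0, 90), rotate(0, 90)

start: config: θ0=90°, θ1=270°, e=0
1. rotate(0, 90) → config: θ0=180°, θ1=270°, e=0
2. rotate(0, 90) → config: θ0=270°, θ1=270°, e=0
no other 2-command option fits: unique.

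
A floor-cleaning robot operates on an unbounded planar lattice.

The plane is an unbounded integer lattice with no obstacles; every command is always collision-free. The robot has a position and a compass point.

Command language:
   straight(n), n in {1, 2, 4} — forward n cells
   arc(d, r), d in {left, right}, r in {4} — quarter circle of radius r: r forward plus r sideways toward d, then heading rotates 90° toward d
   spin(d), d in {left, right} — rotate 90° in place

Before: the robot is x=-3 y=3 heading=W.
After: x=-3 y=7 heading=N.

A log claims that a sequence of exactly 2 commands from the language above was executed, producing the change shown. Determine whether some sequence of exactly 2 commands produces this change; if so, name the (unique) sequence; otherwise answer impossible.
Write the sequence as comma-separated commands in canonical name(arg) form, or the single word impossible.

key: order matters: swapping spin(right) and straight(4) lands elsewhere
from: x=-3 y=3 heading=W
1. spin(right) → x=-3 y=3 heading=N
2. straight(4) → x=-3 y=7 heading=N
no rival 2-sequence matches.

spin(right), straight(4)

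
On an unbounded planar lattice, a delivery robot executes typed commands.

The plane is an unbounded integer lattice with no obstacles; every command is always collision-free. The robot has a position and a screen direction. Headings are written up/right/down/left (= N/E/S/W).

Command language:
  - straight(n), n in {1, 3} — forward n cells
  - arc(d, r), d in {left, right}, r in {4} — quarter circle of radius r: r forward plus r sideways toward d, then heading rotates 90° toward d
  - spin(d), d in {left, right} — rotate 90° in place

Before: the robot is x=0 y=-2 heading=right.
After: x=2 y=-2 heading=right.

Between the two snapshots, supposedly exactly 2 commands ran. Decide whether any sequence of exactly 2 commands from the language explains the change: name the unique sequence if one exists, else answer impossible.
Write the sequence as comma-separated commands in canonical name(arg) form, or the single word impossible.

key: still facing E at the end — nothing in the sequence rotates
start: x=0 y=-2 heading=right
1. straight(1) → x=1 y=-2 heading=right
2. straight(1) → x=2 y=-2 heading=right
no rival 2-sequence matches.

straight(1), straight(1)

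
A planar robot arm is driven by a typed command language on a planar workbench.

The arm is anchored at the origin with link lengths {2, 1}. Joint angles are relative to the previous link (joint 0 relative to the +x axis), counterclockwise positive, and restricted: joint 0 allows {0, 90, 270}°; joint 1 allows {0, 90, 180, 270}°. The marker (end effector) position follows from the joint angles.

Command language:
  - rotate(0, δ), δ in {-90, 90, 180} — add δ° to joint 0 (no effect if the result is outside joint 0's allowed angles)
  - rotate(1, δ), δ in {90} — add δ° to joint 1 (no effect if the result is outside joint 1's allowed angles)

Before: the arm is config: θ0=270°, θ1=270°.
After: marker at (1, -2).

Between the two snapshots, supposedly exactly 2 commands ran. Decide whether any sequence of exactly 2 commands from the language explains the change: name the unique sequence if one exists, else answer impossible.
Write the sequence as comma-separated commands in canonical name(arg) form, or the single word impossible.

begin: config: θ0=270°, θ1=270°
step 1 (rotate(1, 90)): config: θ0=270°, θ1=0°
step 2 (rotate(1, 90)): config: θ0=270°, θ1=90°
all 16 alternatives checked — unique.

rotate(1, 90), rotate(1, 90)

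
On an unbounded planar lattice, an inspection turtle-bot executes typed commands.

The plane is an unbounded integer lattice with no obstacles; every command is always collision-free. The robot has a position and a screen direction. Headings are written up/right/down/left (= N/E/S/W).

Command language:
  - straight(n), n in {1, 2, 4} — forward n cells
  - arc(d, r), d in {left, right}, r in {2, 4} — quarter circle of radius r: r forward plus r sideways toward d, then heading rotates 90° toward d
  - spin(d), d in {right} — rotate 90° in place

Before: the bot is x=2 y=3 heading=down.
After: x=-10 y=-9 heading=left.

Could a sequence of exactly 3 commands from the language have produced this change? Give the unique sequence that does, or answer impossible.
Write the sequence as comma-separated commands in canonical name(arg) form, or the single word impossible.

arc(right, 4), arc(left, 4), arc(right, 4)

key: position moved to (-10,-9) AND the heading swung to W — translation plus rotation needed
begin: x=2 y=3 heading=down
[1] after arc(right, 4): x=-2 y=-1 heading=left
[2] after arc(left, 4): x=-6 y=-5 heading=down
[3] after arc(right, 4): x=-10 y=-9 heading=left
all 512 alternatives checked — unique.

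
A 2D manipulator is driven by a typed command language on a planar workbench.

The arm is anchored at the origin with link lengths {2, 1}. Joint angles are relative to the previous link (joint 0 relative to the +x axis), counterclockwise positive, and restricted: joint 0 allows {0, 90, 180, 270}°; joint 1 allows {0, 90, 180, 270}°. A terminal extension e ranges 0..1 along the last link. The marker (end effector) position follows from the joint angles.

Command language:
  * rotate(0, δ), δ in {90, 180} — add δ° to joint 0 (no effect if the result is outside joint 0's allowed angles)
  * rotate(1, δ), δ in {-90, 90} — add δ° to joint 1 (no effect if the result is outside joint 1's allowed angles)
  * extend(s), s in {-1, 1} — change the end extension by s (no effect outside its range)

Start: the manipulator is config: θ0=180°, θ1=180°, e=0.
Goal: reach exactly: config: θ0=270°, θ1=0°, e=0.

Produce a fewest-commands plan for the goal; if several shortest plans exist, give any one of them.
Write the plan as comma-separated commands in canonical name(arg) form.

begin: config: θ0=180°, θ1=180°, e=0
step 1 (rotate(1, 90)): config: θ0=180°, θ1=270°, e=0
step 2 (rotate(1, 90)): config: θ0=180°, θ1=0°, e=0
step 3 (rotate(0, 90)): config: θ0=270°, θ1=0°, e=0
nothing shorter than 3 reaches the goal.

rotate(1, 90), rotate(1, 90), rotate(0, 90)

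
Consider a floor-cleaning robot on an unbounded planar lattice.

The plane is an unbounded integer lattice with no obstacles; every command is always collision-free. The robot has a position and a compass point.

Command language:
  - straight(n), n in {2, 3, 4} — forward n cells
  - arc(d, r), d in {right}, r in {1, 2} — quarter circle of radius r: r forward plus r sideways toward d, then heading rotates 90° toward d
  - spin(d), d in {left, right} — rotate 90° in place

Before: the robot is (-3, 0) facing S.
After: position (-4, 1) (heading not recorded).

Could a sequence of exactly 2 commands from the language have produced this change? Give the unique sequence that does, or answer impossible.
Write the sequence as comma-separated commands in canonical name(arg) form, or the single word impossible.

spin(right), arc(right, 1)

key: running arc(right, 1) before spin(right) would end elsewhere — order is forced
t0: (-3, 0) facing S
t=1 spin(right) ⇒ (-3, 0) facing W
t=2 arc(right, 1) ⇒ (-4, 1) facing N
all 49 alternatives checked — unique.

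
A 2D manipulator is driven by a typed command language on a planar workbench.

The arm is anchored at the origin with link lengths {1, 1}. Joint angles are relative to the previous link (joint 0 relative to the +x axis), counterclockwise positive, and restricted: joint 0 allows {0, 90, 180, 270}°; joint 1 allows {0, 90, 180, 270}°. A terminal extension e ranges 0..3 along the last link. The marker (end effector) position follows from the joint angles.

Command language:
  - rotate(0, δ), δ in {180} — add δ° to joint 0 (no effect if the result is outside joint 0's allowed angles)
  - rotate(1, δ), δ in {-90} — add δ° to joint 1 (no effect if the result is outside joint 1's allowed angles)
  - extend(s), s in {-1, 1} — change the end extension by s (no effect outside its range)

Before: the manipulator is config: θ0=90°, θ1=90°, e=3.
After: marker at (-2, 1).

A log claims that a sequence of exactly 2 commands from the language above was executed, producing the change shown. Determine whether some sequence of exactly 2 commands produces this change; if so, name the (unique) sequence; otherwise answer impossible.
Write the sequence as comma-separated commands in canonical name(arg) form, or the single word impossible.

extend(-1), extend(-1)

initial: config: θ0=90°, θ1=90°, e=3
1. extend(-1) → config: θ0=90°, θ1=90°, e=2
2. extend(-1) → config: θ0=90°, θ1=90°, e=1
no other 2-command option fits: unique.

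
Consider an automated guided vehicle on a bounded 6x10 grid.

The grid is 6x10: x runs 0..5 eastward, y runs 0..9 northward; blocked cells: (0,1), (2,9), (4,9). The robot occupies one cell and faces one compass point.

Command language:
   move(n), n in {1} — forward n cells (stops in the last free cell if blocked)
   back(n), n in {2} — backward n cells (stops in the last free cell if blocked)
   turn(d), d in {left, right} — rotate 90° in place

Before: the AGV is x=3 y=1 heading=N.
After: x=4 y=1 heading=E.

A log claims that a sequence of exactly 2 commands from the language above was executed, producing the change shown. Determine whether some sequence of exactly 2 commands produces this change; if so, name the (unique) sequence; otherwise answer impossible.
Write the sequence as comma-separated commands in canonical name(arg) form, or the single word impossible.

key: position moved to (4,1) AND the heading swung to E — translation plus rotation needed
from: x=3 y=1 heading=N
1. turn(right) → x=3 y=1 heading=E
2. move(1) → x=4 y=1 heading=E
uniquely the one of 16 2-step routes that fits.

turn(right), move(1)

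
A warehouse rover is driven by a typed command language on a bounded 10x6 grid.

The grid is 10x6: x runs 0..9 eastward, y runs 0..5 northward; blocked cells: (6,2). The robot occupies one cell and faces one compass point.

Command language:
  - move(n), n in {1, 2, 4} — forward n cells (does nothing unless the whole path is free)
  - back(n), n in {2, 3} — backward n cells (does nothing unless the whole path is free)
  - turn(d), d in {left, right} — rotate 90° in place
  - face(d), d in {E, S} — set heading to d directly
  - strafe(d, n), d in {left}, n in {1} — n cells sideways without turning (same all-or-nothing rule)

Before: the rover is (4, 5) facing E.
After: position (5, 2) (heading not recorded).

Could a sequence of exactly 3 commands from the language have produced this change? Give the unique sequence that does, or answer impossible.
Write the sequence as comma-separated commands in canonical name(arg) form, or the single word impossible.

move(1), turn(left), back(3)

key: order matters: swapping move(1) and back(3) lands elsewhere
initial: (4, 5) facing E
1. move(1) → (5, 5) facing E
2. turn(left) → (5, 5) facing N
3. back(3) → (5, 2) facing N
uniquely the one of 1000 3-step routes that fits.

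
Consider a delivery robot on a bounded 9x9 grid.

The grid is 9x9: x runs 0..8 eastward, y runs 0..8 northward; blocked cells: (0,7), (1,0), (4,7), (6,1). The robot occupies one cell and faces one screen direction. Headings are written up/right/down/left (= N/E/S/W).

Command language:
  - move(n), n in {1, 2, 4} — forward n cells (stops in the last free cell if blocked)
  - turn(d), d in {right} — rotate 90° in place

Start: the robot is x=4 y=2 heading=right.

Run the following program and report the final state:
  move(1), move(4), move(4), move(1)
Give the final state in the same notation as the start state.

from: x=4 y=2 heading=right
step 1 (move(1)): x=5 y=2 heading=right
step 2 (move(4)): x=8 y=2 heading=right
step 3 (move(4)): x=8 y=2 heading=right
step 4 (move(1)): x=8 y=2 heading=right

x=8 y=2 heading=right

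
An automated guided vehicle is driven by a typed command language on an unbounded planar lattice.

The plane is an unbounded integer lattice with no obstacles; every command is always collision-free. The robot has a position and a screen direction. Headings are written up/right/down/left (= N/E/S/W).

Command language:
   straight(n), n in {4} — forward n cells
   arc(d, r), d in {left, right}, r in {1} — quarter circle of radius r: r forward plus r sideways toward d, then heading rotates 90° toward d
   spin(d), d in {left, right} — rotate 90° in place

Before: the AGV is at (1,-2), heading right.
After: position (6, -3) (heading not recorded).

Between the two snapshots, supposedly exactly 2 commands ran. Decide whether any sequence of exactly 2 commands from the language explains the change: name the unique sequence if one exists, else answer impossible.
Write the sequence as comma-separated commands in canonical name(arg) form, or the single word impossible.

key: running arc(right, 1) before straight(4) would end elsewhere — order is forced
initial: at (1,-2), heading right
t=1 straight(4) ⇒ at (5,-2), heading right
t=2 arc(right, 1) ⇒ at (6,-3), heading down
no other 2-command option fits: unique.

straight(4), arc(right, 1)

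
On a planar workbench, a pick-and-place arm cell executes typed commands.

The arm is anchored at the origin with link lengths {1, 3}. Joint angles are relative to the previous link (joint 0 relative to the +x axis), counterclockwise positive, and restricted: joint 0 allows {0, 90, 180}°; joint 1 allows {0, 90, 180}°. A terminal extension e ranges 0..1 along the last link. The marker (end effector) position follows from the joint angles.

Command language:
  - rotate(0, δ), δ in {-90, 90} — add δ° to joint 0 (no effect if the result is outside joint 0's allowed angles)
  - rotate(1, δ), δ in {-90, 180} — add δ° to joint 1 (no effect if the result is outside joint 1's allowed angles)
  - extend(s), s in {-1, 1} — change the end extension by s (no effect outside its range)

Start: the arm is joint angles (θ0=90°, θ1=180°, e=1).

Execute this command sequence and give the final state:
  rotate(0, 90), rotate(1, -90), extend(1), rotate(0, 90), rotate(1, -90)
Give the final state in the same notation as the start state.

initial: joint angles (θ0=90°, θ1=180°, e=1)
[1] after rotate(0, 90): joint angles (θ0=180°, θ1=180°, e=1)
[2] after rotate(1, -90): joint angles (θ0=180°, θ1=90°, e=1)
[3] after extend(1): joint angles (θ0=180°, θ1=90°, e=1)
[4] after rotate(0, 90): joint angles (θ0=180°, θ1=90°, e=1)
[5] after rotate(1, -90): joint angles (θ0=180°, θ1=0°, e=1)

joint angles (θ0=180°, θ1=0°, e=1)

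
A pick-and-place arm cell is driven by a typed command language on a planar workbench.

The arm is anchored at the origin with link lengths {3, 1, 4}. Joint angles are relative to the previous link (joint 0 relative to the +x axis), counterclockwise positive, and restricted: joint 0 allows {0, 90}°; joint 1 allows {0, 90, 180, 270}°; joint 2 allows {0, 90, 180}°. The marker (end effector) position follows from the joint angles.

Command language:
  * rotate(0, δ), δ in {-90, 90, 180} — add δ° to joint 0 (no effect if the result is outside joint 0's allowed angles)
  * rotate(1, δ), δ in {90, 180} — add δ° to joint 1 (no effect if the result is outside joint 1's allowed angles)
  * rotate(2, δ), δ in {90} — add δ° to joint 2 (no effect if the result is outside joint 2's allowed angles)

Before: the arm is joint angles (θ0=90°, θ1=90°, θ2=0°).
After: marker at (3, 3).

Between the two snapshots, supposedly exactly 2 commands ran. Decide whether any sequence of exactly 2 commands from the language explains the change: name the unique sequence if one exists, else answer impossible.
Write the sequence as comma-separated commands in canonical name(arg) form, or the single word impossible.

rotate(2, 90), rotate(2, 90)

t0: joint angles (θ0=90°, θ1=90°, θ2=0°)
step 1 (rotate(2, 90)): joint angles (θ0=90°, θ1=90°, θ2=90°)
step 2 (rotate(2, 90)): joint angles (θ0=90°, θ1=90°, θ2=180°)
no other 2-command option fits: unique.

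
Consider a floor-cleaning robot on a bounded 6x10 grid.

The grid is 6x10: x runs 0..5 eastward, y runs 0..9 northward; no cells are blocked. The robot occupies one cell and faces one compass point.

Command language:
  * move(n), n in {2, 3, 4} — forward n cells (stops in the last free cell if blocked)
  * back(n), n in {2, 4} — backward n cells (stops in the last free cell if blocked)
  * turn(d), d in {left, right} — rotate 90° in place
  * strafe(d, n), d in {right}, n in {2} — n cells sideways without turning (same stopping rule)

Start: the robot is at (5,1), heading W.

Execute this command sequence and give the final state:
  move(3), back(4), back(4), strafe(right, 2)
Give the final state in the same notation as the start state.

initial: at (5,1), heading W
[1] after move(3): at (2,1), heading W
[2] after back(4): at (5,1), heading W
[3] after back(4): at (5,1), heading W
[4] after strafe(right, 2): at (5,3), heading W

at (5,3), heading W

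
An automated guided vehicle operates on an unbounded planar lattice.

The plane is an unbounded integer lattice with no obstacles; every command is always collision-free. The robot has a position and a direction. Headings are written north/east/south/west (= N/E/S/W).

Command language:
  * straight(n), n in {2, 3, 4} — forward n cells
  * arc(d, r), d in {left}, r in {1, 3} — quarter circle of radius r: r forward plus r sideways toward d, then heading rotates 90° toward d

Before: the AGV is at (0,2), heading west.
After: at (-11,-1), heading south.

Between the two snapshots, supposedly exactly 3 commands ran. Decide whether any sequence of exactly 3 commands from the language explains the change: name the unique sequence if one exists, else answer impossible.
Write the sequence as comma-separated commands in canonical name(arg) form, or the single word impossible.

straight(4), straight(4), arc(left, 3)

key: cell and facing (now S) both changed — the 3 commands mix motion and turning
from: at (0,2), heading west
t=1 straight(4) ⇒ at (-4,2), heading west
t=2 straight(4) ⇒ at (-8,2), heading west
t=3 arc(left, 3) ⇒ at (-11,-1), heading south
no rival 3-sequence matches.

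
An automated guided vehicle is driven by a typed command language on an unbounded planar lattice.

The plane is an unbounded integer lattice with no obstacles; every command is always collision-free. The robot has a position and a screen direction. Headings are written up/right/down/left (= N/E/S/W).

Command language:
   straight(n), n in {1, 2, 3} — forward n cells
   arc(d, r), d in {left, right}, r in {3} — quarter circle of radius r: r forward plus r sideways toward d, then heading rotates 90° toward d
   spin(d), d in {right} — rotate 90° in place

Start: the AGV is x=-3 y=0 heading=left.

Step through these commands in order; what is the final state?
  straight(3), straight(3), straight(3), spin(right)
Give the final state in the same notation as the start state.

t0: x=-3 y=0 heading=left
[1] after straight(3): x=-6 y=0 heading=left
[2] after straight(3): x=-9 y=0 heading=left
[3] after straight(3): x=-12 y=0 heading=left
[4] after spin(right): x=-12 y=0 heading=up

x=-12 y=0 heading=up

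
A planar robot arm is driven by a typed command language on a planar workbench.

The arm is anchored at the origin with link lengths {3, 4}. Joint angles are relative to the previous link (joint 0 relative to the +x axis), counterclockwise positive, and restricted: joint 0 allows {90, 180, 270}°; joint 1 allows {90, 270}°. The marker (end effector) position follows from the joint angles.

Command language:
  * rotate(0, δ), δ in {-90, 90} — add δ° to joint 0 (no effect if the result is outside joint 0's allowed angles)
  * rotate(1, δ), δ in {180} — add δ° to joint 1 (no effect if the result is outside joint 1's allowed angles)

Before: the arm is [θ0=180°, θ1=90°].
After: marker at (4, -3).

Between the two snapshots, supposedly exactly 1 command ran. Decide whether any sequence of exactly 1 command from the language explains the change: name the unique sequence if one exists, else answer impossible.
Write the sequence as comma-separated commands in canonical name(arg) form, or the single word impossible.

start: [θ0=180°, θ1=90°]
1. rotate(0, 90) → [θ0=270°, θ1=90°]
no rival 1-sequence matches.

rotate(0, 90)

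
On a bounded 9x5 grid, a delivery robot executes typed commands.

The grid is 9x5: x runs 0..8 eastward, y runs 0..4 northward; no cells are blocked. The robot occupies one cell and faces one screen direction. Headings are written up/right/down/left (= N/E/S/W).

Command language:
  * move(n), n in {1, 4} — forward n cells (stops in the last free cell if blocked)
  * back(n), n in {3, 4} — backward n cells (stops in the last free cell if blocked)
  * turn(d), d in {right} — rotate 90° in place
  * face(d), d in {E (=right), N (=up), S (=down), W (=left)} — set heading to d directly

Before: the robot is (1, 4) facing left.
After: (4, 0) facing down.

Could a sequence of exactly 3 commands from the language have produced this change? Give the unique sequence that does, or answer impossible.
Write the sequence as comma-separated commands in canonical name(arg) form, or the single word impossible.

back(3), face(S), move(4)

key: cell and facing (now S) both changed — the 3 commands mix motion and turning
initial: (1, 4) facing left
t=1 back(3) ⇒ (4, 4) facing left
t=2 face(S) ⇒ (4, 4) facing down
t=3 move(4) ⇒ (4, 0) facing down
uniquely the one of 729 3-step routes that fits.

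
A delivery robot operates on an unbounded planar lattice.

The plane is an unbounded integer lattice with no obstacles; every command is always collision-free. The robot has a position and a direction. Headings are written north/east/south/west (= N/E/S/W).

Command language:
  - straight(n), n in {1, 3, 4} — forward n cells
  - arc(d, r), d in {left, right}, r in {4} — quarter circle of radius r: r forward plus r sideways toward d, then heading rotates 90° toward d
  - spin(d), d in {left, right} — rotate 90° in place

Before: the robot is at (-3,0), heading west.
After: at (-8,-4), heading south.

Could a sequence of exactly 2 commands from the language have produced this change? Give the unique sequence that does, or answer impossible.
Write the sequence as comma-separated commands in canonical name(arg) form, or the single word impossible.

key: running arc(left, 4) before straight(1) would end elsewhere — order is forced
from: at (-3,0), heading west
step 1 (straight(1)): at (-4,0), heading west
step 2 (arc(left, 4)): at (-8,-4), heading south
all 49 alternatives checked — unique.

straight(1), arc(left, 4)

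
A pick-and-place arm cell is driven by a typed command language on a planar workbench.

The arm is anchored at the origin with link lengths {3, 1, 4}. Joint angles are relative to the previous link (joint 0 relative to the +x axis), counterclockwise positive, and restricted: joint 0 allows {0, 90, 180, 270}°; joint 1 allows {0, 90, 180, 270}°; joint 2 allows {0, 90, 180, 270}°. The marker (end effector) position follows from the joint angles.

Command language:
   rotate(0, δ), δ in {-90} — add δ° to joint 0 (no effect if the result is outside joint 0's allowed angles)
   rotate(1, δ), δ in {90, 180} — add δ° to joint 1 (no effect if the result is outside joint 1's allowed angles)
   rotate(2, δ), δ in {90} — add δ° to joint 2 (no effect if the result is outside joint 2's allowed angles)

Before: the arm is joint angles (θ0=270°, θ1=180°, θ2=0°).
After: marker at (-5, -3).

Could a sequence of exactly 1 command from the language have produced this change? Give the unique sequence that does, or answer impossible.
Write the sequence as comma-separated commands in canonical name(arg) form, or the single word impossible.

rotate(1, 90)

from: joint angles (θ0=270°, θ1=180°, θ2=0°)
step 1 (rotate(1, 90)): joint angles (θ0=270°, θ1=270°, θ2=0°)
no other 1-command option fits: unique.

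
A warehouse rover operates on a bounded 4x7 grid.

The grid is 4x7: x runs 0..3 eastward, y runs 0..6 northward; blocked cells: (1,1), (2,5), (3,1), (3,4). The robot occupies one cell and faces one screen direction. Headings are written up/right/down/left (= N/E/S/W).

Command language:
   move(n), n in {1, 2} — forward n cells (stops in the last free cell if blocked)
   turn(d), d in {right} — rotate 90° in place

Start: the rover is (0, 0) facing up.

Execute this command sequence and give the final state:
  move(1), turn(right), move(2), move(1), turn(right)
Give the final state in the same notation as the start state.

(0, 1) facing down

from: (0, 0) facing up
[1] after move(1): (0, 1) facing up
[2] after turn(right): (0, 1) facing right
[3] after move(2): (0, 1) facing right
[4] after move(1): (0, 1) facing right
[5] after turn(right): (0, 1) facing down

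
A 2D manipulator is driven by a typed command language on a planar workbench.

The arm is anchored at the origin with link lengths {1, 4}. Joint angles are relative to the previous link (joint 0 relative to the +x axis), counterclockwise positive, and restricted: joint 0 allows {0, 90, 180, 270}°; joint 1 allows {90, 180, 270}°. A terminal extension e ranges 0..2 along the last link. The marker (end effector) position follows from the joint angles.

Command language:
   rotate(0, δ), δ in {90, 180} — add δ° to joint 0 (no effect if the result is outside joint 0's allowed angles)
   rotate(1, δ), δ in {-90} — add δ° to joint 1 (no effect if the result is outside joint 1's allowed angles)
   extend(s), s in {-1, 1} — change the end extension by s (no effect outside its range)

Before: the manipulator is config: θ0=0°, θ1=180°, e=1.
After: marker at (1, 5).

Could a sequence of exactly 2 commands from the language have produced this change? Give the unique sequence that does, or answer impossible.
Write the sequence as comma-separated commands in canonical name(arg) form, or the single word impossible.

start: config: θ0=0°, θ1=180°, e=1
step 1 (rotate(1, -90)): config: θ0=0°, θ1=90°, e=1
step 2 (rotate(1, -90)): config: θ0=0°, θ1=90°, e=1
no other 2-command option fits: unique.

rotate(1, -90), rotate(1, -90)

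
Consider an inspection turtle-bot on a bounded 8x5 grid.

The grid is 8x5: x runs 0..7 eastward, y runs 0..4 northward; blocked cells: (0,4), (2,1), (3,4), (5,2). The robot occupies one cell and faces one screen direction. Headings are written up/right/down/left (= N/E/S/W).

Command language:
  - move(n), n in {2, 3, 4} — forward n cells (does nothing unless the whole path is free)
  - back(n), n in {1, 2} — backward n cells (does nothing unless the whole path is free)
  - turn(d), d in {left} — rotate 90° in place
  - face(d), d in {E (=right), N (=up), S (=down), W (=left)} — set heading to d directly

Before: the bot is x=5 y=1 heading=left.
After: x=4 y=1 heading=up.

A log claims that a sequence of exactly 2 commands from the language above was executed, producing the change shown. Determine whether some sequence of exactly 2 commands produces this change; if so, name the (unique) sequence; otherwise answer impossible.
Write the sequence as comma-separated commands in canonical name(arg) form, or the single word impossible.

impossible

every 2-command combo misses the target.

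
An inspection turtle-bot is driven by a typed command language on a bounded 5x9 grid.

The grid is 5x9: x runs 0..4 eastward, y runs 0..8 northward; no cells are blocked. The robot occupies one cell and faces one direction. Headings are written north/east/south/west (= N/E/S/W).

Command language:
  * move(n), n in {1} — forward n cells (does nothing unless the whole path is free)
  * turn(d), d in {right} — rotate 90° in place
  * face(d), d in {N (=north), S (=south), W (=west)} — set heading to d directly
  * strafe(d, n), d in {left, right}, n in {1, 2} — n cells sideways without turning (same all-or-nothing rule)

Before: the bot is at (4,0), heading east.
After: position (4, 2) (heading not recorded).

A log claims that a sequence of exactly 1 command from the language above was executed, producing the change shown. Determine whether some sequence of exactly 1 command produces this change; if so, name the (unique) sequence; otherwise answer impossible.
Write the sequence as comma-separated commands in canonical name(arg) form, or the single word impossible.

start: at (4,0), heading east
[1] after strafe(left, 2): at (4,2), heading east
uniquely the one of 9 1-step routes that fits.

strafe(left, 2)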